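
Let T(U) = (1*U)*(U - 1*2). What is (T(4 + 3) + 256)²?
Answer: 84681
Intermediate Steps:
T(U) = U*(-2 + U) (T(U) = U*(U - 2) = U*(-2 + U))
(T(4 + 3) + 256)² = ((4 + 3)*(-2 + (4 + 3)) + 256)² = (7*(-2 + 7) + 256)² = (7*5 + 256)² = (35 + 256)² = 291² = 84681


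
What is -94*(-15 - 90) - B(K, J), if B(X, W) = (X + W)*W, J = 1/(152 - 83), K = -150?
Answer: 47001419/4761 ≈ 9872.2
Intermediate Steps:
J = 1/69 ≈ 0.014493
B(X, W) = W*(W + X) (B(X, W) = (W + X)*W = W*(W + X))
-94*(-15 - 90) - B(K, J) = -94*(-15 - 90) - (1/69 - 150)/69 = -94*(-105) - (-10349)/(69*69) = 9870 - 1*(-10349/4761) = 9870 + 10349/4761 = 47001419/4761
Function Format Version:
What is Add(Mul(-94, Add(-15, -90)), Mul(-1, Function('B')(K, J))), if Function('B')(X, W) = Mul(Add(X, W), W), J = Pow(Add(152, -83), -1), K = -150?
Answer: Rational(47001419, 4761) ≈ 9872.2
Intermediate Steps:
J = Rational(1, 69) (J = Pow(69, -1) = Rational(1, 69) ≈ 0.014493)
Function('B')(X, W) = Mul(W, Add(W, X)) (Function('B')(X, W) = Mul(Add(W, X), W) = Mul(W, Add(W, X)))
Add(Mul(-94, Add(-15, -90)), Mul(-1, Function('B')(K, J))) = Add(Mul(-94, Add(-15, -90)), Mul(-1, Mul(Rational(1, 69), Add(Rational(1, 69), -150)))) = Add(Mul(-94, -105), Mul(-1, Mul(Rational(1, 69), Rational(-10349, 69)))) = Add(9870, Mul(-1, Rational(-10349, 4761))) = Add(9870, Rational(10349, 4761)) = Rational(47001419, 4761)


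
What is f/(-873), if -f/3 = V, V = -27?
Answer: -9/97 ≈ -0.092783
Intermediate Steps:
f = 81 (f = -3*(-27) = 81)
f/(-873) = 81/(-873) = 81*(-1/873) = -9/97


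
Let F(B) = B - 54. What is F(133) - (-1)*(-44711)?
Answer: -44632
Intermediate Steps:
F(B) = -54 + B
F(133) - (-1)*(-44711) = (-54 + 133) - (-1)*(-44711) = 79 - 1*44711 = 79 - 44711 = -44632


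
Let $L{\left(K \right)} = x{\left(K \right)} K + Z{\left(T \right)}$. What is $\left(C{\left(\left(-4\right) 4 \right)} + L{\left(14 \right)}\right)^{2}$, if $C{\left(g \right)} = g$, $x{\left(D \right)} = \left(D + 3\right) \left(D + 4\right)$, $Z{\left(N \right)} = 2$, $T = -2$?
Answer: $18232900$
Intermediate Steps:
$x{\left(D \right)} = \left(3 + D\right) \left(4 + D\right)$
$L{\left(K \right)} = 2 + K \left(12 + K^{2} + 7 K\right)$ ($L{\left(K \right)} = \left(12 + K^{2} + 7 K\right) K + 2 = K \left(12 + K^{2} + 7 K\right) + 2 = 2 + K \left(12 + K^{2} + 7 K\right)$)
$\left(C{\left(\left(-4\right) 4 \right)} + L{\left(14 \right)}\right)^{2} = \left(\left(-4\right) 4 + \left(2 + 14 \left(12 + 14^{2} + 7 \cdot 14\right)\right)\right)^{2} = \left(-16 + \left(2 + 14 \left(12 + 196 + 98\right)\right)\right)^{2} = \left(-16 + \left(2 + 14 \cdot 306\right)\right)^{2} = \left(-16 + \left(2 + 4284\right)\right)^{2} = \left(-16 + 4286\right)^{2} = 4270^{2} = 18232900$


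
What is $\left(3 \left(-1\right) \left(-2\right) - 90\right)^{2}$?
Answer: $7056$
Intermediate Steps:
$\left(3 \left(-1\right) \left(-2\right) - 90\right)^{2} = \left(\left(-3\right) \left(-2\right) - 90\right)^{2} = \left(6 - 90\right)^{2} = \left(-84\right)^{2} = 7056$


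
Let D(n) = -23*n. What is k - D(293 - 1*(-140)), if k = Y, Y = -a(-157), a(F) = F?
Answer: 10116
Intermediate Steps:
Y = 157 (Y = -1*(-157) = 157)
k = 157
k - D(293 - 1*(-140)) = 157 - (-23)*(293 - 1*(-140)) = 157 - (-23)*(293 + 140) = 157 - (-23)*433 = 157 - 1*(-9959) = 157 + 9959 = 10116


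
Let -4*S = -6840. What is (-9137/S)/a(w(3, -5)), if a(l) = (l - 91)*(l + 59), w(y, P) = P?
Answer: 9137/8864640 ≈ 0.0010307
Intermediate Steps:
S = 1710 (S = -1/4*(-6840) = 1710)
a(l) = (-91 + l)*(59 + l)
(-9137/S)/a(w(3, -5)) = (-9137/1710)/(-5369 + (-5)**2 - 32*(-5)) = (-9137*1/1710)/(-5369 + 25 + 160) = -9137/1710/(-5184) = -9137/1710*(-1/5184) = 9137/8864640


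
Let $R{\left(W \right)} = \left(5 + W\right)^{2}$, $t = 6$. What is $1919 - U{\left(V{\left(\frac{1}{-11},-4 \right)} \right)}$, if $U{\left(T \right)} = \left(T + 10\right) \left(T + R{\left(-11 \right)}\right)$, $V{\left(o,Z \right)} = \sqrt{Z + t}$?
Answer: $1557 - 46 \sqrt{2} \approx 1491.9$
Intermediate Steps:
$V{\left(o,Z \right)} = \sqrt{6 + Z}$ ($V{\left(o,Z \right)} = \sqrt{Z + 6} = \sqrt{6 + Z}$)
$U{\left(T \right)} = \left(10 + T\right) \left(36 + T\right)$ ($U{\left(T \right)} = \left(T + 10\right) \left(T + \left(5 - 11\right)^{2}\right) = \left(10 + T\right) \left(T + \left(-6\right)^{2}\right) = \left(10 + T\right) \left(T + 36\right) = \left(10 + T\right) \left(36 + T\right)$)
$1919 - U{\left(V{\left(\frac{1}{-11},-4 \right)} \right)} = 1919 - \left(360 + \left(\sqrt{6 - 4}\right)^{2} + 46 \sqrt{6 - 4}\right) = 1919 - \left(360 + \left(\sqrt{2}\right)^{2} + 46 \sqrt{2}\right) = 1919 - \left(360 + 2 + 46 \sqrt{2}\right) = 1919 - \left(362 + 46 \sqrt{2}\right) = 1557 - 46 \sqrt{2}$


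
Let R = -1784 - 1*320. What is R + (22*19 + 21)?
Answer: -1665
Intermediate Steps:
R = -2104 (R = -1784 - 320 = -2104)
R + (22*19 + 21) = -2104 + (22*19 + 21) = -2104 + (418 + 21) = -2104 + 439 = -1665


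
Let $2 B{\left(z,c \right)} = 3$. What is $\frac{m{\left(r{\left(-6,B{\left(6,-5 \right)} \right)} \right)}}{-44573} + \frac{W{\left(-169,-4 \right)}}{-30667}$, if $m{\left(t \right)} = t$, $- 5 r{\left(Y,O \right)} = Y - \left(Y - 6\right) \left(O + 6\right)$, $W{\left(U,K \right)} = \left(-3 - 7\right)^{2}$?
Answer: $- \frac{19710472}{6834600955} \approx -0.0028839$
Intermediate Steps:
$B{\left(z,c \right)} = \frac{3}{2}$ ($B{\left(z,c \right)} = \frac{1}{2} \cdot 3 = \frac{3}{2}$)
$W{\left(U,K \right)} = 100$ ($W{\left(U,K \right)} = \left(-10\right)^{2} = 100$)
$r{\left(Y,O \right)} = - \frac{Y}{5} + \frac{\left(-6 + Y\right) \left(6 + O\right)}{5}$ ($r{\left(Y,O \right)} = - \frac{Y - \left(Y - 6\right) \left(O + 6\right)}{5} = - \frac{Y - \left(-6 + Y\right) \left(6 + O\right)}{5} = - \frac{Y}{5} + \frac{\left(-6 + Y\right) \left(6 + O\right)}{5}$)
$\frac{m{\left(r{\left(-6,B{\left(6,-5 \right)} \right)} \right)}}{-44573} + \frac{W{\left(-169,-4 \right)}}{-30667} = \frac{- \frac{36}{5} - 6 - \frac{9}{5} + \frac{1}{5} \cdot \frac{3}{2} \left(-6\right)}{-44573} + \frac{100}{-30667} = \left(- \frac{36}{5} - 6 - \frac{9}{5} - \frac{9}{5}\right) \left(- \frac{1}{44573}\right) + 100 \left(- \frac{1}{30667}\right) = \left(- \frac{84}{5}\right) \left(- \frac{1}{44573}\right) - \frac{100}{30667} = \frac{84}{222865} - \frac{100}{30667} = - \frac{19710472}{6834600955}$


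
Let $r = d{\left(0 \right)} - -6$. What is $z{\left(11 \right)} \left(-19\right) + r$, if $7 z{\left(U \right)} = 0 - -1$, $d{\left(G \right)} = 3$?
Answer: $\frac{44}{7} \approx 6.2857$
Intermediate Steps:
$r = 9$ ($r = 3 - -6 = 3 + 6 = 9$)
$z{\left(U \right)} = \frac{1}{7}$ ($z{\left(U \right)} = \frac{0 - -1}{7} = \frac{0 + 1}{7} = \frac{1}{7} \cdot 1 = \frac{1}{7}$)
$z{\left(11 \right)} \left(-19\right) + r = \frac{1}{7} \left(-19\right) + 9 = - \frac{19}{7} + 9 = \frac{44}{7}$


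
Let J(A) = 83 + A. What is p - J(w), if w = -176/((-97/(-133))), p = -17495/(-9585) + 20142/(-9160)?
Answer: 134514083381/851646420 ≈ 157.95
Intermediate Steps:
p = -3280687/8779860 (p = -17495*(-1/9585) + 20142*(-1/9160) = 3499/1917 - 10071/4580 = -3280687/8779860 ≈ -0.37366)
w = -23408/97 (w = -176/((-97*(-1/133))) = -176/97/133 = -176*133/97 = -23408/97 ≈ -241.32)
p - J(w) = -3280687/8779860 - (83 - 23408/97) = -3280687/8779860 - 1*(-15357/97) = -3280687/8779860 + 15357/97 = 134514083381/851646420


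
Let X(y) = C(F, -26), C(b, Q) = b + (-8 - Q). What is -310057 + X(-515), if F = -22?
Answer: -310061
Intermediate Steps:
C(b, Q) = -8 + b - Q
X(y) = -4 (X(y) = -8 - 22 - 1*(-26) = -8 - 22 + 26 = -4)
-310057 + X(-515) = -310057 - 4 = -310061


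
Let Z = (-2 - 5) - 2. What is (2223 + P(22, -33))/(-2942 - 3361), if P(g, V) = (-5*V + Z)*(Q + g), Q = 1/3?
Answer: -5707/6303 ≈ -0.90544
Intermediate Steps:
Q = 1/3 ≈ 0.33333
Z = -9 (Z = -7 - 2 = -9)
P(g, V) = (-9 - 5*V)*(1/3 + g) (P(g, V) = (-5*V - 9)*(1/3 + g) = (-9 - 5*V)*(1/3 + g))
(2223 + P(22, -33))/(-2942 - 3361) = (2223 + (-3 - 9*22 - 5/3*(-33) - 5*(-33)*22))/(-2942 - 3361) = (2223 + (-3 - 198 + 55 + 3630))/(-6303) = (2223 + 3484)*(-1/6303) = 5707*(-1/6303) = -5707/6303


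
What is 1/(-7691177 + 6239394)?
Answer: -1/1451783 ≈ -6.8881e-7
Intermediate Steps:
1/(-7691177 + 6239394) = 1/(-1451783) = -1/1451783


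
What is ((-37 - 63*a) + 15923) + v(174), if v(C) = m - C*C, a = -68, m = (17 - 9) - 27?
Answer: -10125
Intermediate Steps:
m = -19 (m = 8 - 27 = -19)
v(C) = -19 - C² (v(C) = -19 - C*C = -19 - C²)
((-37 - 63*a) + 15923) + v(174) = ((-37 - 63*(-68)) + 15923) + (-19 - 1*174²) = ((-37 + 4284) + 15923) + (-19 - 1*30276) = (4247 + 15923) + (-19 - 30276) = 20170 - 30295 = -10125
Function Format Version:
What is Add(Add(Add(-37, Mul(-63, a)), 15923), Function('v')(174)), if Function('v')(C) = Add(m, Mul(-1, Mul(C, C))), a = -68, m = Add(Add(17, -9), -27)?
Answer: -10125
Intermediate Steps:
m = -19 (m = Add(8, -27) = -19)
Function('v')(C) = Add(-19, Mul(-1, Pow(C, 2))) (Function('v')(C) = Add(-19, Mul(-1, Mul(C, C))) = Add(-19, Mul(-1, Pow(C, 2))))
Add(Add(Add(-37, Mul(-63, a)), 15923), Function('v')(174)) = Add(Add(Add(-37, Mul(-63, -68)), 15923), Add(-19, Mul(-1, Pow(174, 2)))) = Add(Add(Add(-37, 4284), 15923), Add(-19, Mul(-1, 30276))) = Add(Add(4247, 15923), Add(-19, -30276)) = Add(20170, -30295) = -10125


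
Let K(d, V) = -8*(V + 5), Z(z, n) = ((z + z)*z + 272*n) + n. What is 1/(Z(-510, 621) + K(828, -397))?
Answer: 1/692869 ≈ 1.4433e-6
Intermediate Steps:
Z(z, n) = 2*z**2 + 273*n (Z(z, n) = ((2*z)*z + 272*n) + n = (2*z**2 + 272*n) + n = 2*z**2 + 273*n)
K(d, V) = -40 - 8*V (K(d, V) = -8*(5 + V) = -40 - 8*V)
1/(Z(-510, 621) + K(828, -397)) = 1/((2*(-510)**2 + 273*621) + (-40 - 8*(-397))) = 1/((2*260100 + 169533) + (-40 + 3176)) = 1/((520200 + 169533) + 3136) = 1/(689733 + 3136) = 1/692869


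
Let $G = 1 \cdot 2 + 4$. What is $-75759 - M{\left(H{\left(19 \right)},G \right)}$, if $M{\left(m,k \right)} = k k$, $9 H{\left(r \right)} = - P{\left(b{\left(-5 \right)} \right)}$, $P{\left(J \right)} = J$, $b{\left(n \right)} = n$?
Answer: $-75795$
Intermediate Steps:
$H{\left(r \right)} = \frac{5}{9}$ ($H{\left(r \right)} = \frac{\left(-1\right) \left(-5\right)}{9} = \frac{1}{9} \cdot 5 = \frac{5}{9}$)
$G = 6$ ($G = 2 + 4 = 6$)
$M{\left(m,k \right)} = k^{2}$
$-75759 - M{\left(H{\left(19 \right)},G \right)} = -75759 - 6^{2} = -75759 - 36 = -75795$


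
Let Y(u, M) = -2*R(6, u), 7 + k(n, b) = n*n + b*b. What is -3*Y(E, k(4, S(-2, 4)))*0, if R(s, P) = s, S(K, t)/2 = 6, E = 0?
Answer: 0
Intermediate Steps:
S(K, t) = 12 (S(K, t) = 2*6 = 12)
k(n, b) = -7 + b² + n² (k(n, b) = -7 + (n*n + b*b) = -7 + (n² + b²) = -7 + (b² + n²) = -7 + b² + n²)
Y(u, M) = -12 (Y(u, M) = -2*6 = -12)
-3*Y(E, k(4, S(-2, 4)))*0 = -3*(-12)*0 = 36*0 = 0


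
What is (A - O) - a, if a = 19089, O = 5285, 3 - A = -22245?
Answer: -2126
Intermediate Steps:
A = 22248 (A = 3 - 1*(-22245) = 3 + 22245 = 22248)
(A - O) - a = (22248 - 1*5285) - 1*19089 = (22248 - 5285) - 19089 = 16963 - 19089 = -2126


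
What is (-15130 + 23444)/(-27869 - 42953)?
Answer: -4157/35411 ≈ -0.11739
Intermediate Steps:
(-15130 + 23444)/(-27869 - 42953) = 8314/(-70822) = 8314*(-1/70822) = -4157/35411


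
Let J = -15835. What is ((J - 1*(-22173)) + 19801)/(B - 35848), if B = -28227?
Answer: -26139/64075 ≈ -0.40794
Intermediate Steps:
((J - 1*(-22173)) + 19801)/(B - 35848) = ((-15835 - 1*(-22173)) + 19801)/(-28227 - 35848) = ((-15835 + 22173) + 19801)/(-64075) = (6338 + 19801)*(-1/64075) = 26139*(-1/64075) = -26139/64075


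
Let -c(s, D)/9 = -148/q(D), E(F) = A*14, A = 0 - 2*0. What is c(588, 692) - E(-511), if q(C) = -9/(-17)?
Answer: 2516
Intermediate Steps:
A = 0 (A = 0 + 0 = 0)
q(C) = 9/17 (q(C) = -9*(-1/17) = 9/17)
E(F) = 0 (E(F) = 0*14 = 0)
c(s, D) = 2516 (c(s, D) = -(-1332)/9/17 = -(-1332)*17/9 = -9*(-2516/9) = 2516)
c(588, 692) - E(-511) = 2516 - 1*0 = 2516 + 0 = 2516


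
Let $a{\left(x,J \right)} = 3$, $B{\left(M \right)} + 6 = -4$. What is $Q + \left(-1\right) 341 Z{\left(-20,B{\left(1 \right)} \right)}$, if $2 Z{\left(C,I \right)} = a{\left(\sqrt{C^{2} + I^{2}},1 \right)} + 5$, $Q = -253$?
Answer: $-1617$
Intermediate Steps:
$B{\left(M \right)} = -10$ ($B{\left(M \right)} = -6 - 4 = -10$)
$Z{\left(C,I \right)} = 4$ ($Z{\left(C,I \right)} = \frac{3 + 5}{2} = \frac{1}{2} \cdot 8 = 4$)
$Q + \left(-1\right) 341 Z{\left(-20,B{\left(1 \right)} \right)} = -253 + \left(-1\right) 341 \cdot 4 = -253 - 1364 = -1617$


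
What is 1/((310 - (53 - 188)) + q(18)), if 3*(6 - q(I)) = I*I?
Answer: 1/343 ≈ 0.0029155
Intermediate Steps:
q(I) = 6 - I²/3 (q(I) = 6 - I*I/3 = 6 - I²/3)
1/((310 - (53 - 188)) + q(18)) = 1/((310 - (53 - 188)) + (6 - ⅓*18²)) = 1/((310 - 1*(-135)) + (6 - ⅓*324)) = 1/((310 + 135) + (6 - 108)) = 1/(445 - 102) = 1/343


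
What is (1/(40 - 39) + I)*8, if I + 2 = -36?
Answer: -296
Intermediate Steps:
I = -38 (I = -2 - 36 = -38)
(1/(40 - 39) + I)*8 = (1/(40 - 39) - 38)*8 = (1/1 - 38)*8 = (1 - 38)*8 = -37*8 = -296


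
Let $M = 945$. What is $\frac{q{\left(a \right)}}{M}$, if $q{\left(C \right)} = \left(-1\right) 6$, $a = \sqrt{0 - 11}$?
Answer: $- \frac{2}{315} \approx -0.0063492$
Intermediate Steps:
$a = i \sqrt{11}$ ($a = \sqrt{-11} = i \sqrt{11} \approx 3.3166 i$)
$q{\left(C \right)} = -6$
$\frac{q{\left(a \right)}}{M} = - \frac{6}{945} = \left(-6\right) \frac{1}{945} = - \frac{2}{315}$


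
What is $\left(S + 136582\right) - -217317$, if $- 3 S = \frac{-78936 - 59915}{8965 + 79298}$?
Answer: $\frac{93708701162}{264789} \approx 3.539 \cdot 10^{5}$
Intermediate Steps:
$S = \frac{138851}{264789}$ ($S = - \frac{\left(-78936 - 59915\right) \frac{1}{8965 + 79298}}{3} = - \frac{\left(-138851\right) \frac{1}{88263}}{3} = \left(- \frac{1}{3}\right) \left(- \frac{138851}{88263}\right) = \frac{138851}{264789} \approx 0.52438$)
$\left(S + 136582\right) - -217317 = \left(\frac{138851}{264789} + 136582\right) - -217317 = \frac{36165550049}{264789} + 217317 = \frac{93708701162}{264789}$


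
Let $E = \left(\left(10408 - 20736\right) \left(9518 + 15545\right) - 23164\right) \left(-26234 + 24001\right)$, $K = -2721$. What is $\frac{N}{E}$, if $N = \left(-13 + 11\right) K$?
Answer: $\frac{907}{96344209654} \approx 9.4142 \cdot 10^{-9}$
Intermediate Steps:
$E = 578065257924$ ($E = \left(\left(-10328\right) 25063 - 23164\right) \left(-2233\right) = \left(-258850664 - 23164\right) \left(-2233\right) = \left(-258873828\right) \left(-2233\right) = 578065257924$)
$N = 5442$ ($N = \left(-13 + 11\right) \left(-2721\right) = \left(-2\right) \left(-2721\right) = 5442$)
$\frac{N}{E} = \frac{5442}{578065257924} = 5442 \cdot \frac{1}{578065257924} = \frac{907}{96344209654}$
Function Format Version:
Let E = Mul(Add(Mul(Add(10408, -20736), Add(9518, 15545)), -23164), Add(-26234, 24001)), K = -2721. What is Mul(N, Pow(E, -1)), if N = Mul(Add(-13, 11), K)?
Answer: Rational(907, 96344209654) ≈ 9.4142e-9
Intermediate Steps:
E = 578065257924 (E = Mul(Add(Mul(-10328, 25063), -23164), -2233) = Mul(Add(-258850664, -23164), -2233) = Mul(-258873828, -2233) = 578065257924)
N = 5442 (N = Mul(Add(-13, 11), -2721) = Mul(-2, -2721) = 5442)
Mul(N, Pow(E, -1)) = Mul(5442, Pow(578065257924, -1)) = Mul(5442, Rational(1, 578065257924)) = Rational(907, 96344209654)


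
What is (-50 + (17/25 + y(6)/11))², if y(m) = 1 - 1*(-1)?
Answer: 182601169/75625 ≈ 2414.6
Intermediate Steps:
y(m) = 2 (y(m) = 1 + 1 = 2)
(-50 + (17/25 + y(6)/11))² = (-50 + (17/25 + 2/11))² = (-50 + 237/275)² = (-13513/275)² = 182601169/75625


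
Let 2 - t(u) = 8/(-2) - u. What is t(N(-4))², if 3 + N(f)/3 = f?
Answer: 225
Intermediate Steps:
N(f) = -9 + 3*f
t(u) = 6 + u (t(u) = 2 - (8/(-2) - u) = 2 - (8*(-½) - u) = 2 - (-4 - u) = 2 + (4 + u) = 6 + u)
t(N(-4))² = (6 + (-9 + 3*(-4)))² = (6 + (-9 - 12))² = (6 - 21)² = (-15)² = 225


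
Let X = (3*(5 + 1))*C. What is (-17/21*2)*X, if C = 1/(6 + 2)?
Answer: -51/14 ≈ -3.6429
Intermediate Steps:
C = ⅛ (C = 1/8 = ⅛ ≈ 0.12500)
X = 9/4 (X = (3*(5 + 1))*(⅛) = (3*6)*(⅛) = 18*(⅛) = 9/4 ≈ 2.2500)
(-17/21*2)*X = (-17/21*2)*(9/4) = (-17*1/21*2)*(9/4) = -17/21*2*(9/4) = -34/21*9/4 = -51/14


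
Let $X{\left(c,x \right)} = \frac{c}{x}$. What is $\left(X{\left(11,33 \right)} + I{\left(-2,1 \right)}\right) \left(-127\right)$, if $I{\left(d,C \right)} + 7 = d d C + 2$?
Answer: $\frac{254}{3} \approx 84.667$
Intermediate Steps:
$I{\left(d,C \right)} = -5 + C d^{2}$ ($I{\left(d,C \right)} = -7 + \left(d d C + 2\right) = -7 + \left(d^{2} C + 2\right) = -7 + \left(C d^{2} + 2\right) = -7 + \left(2 + C d^{2}\right) = -5 + C d^{2}$)
$\left(X{\left(11,33 \right)} + I{\left(-2,1 \right)}\right) \left(-127\right) = \left(\frac{11}{33} - \left(5 - \left(-2\right)^{2}\right)\right) \left(-127\right) = \left(11 \cdot \frac{1}{33} + \left(-5 + 1 \cdot 4\right)\right) \left(-127\right) = \left(\frac{1}{3} + \left(-5 + 4\right)\right) \left(-127\right) = \left(\frac{1}{3} - 1\right) \left(-127\right) = \left(- \frac{2}{3}\right) \left(-127\right) = \frac{254}{3}$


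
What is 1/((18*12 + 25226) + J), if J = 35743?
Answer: 1/61185 ≈ 1.6344e-5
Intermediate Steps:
1/((18*12 + 25226) + J) = 1/((18*12 + 25226) + 35743) = 1/((216 + 25226) + 35743) = 1/(25442 + 35743) = 1/61185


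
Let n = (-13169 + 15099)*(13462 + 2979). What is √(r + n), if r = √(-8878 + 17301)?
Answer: √(31731130 + √8423) ≈ 5633.0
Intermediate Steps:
n = 31731130 (n = 1930*16441 = 31731130)
r = √8423 ≈ 91.777
√(r + n) = √(√8423 + 31731130) = √(31731130 + √8423)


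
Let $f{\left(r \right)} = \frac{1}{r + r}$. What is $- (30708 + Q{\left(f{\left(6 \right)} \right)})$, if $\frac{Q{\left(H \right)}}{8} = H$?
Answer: $- \frac{92126}{3} \approx -30709.0$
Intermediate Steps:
$f{\left(r \right)} = \frac{1}{2 r}$
$Q{\left(H \right)} = 8 H$
$- (30708 + Q{\left(f{\left(6 \right)} \right)}) = - (30708 + 8 \frac{1}{2 \cdot 6}) = - (30708 + 8 \cdot \frac{1}{2} \cdot \frac{1}{6}) = - (30708 + 8 \cdot \frac{1}{12}) = - (30708 + \frac{2}{3}) = \left(-1\right) \frac{92126}{3} = - \frac{92126}{3}$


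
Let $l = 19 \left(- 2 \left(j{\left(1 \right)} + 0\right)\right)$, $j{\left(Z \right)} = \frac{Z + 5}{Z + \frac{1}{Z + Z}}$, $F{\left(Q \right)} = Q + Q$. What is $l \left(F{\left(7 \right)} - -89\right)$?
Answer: $-15656$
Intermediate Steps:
$F{\left(Q \right)} = 2 Q$
$j{\left(Z \right)} = \frac{5 + Z}{Z + \frac{1}{2 Z}}$
$l = -152$ ($l = 19 \left(- 2 \left(2 \cdot 1 \frac{1}{1 + 2 \cdot 1^{2}} \left(5 + 1\right) + 0\right)\right) = 19 \left(- 2 \left(2 \cdot 1 \frac{1}{1 + 2 \cdot 1} \cdot 6 + 0\right)\right) = 19 \left(- 2 \left(2 \cdot 1 \frac{1}{1 + 2} \cdot 6 + 0\right)\right) = 19 \left(- 2 \left(2 \cdot 1 \cdot \frac{1}{3} \cdot 6 + 0\right)\right) = 19 \left(- 2 \left(4 + 0\right)\right) = 19 \left(\left(-2\right) 4\right) = 19 \left(-8\right) = -152$)
$l \left(F{\left(7 \right)} - -89\right) = - 152 \left(2 \cdot 7 - -89\right) = - 152 \left(14 + 89\right) = \left(-152\right) 103 = -15656$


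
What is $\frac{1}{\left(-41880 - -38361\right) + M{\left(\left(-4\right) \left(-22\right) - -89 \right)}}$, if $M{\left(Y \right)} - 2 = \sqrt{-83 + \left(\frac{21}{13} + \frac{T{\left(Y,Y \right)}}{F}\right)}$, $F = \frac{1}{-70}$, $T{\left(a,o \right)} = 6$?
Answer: $- \frac{45721}{160807275} - \frac{i \sqrt{84734}}{160807275} \approx -0.00028432 - 1.8102 \cdot 10^{-6} i$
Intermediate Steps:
$F = - \frac{1}{70} \approx -0.014286$
$M{\left(Y \right)} = 2 + \frac{i \sqrt{84734}}{13}$ ($M{\left(Y \right)} = 2 + \sqrt{-83 + \left(\frac{21}{13} + \frac{6}{- \frac{1}{70}}\right)} = 2 + \sqrt{-83 + \left(21 \cdot \frac{1}{13} + 6 \left(-70\right)\right)} = 2 + \sqrt{-83 + \left(\frac{21}{13} - 420\right)} = 2 + \sqrt{-83 - \frac{5439}{13}} = 2 + \sqrt{- \frac{6518}{13}} = 2 + \frac{i \sqrt{84734}}{13}$)
$\frac{1}{\left(-41880 - -38361\right) + M{\left(\left(-4\right) \left(-22\right) - -89 \right)}} = \frac{1}{\left(-41880 - -38361\right) + \left(2 + \frac{i \sqrt{84734}}{13}\right)} = \frac{1}{\left(-41880 + 38361\right) + \left(2 + \frac{i \sqrt{84734}}{13}\right)} = \frac{1}{-3519 + \left(2 + \frac{i \sqrt{84734}}{13}\right)} = \frac{1}{-3517 + \frac{i \sqrt{84734}}{13}}$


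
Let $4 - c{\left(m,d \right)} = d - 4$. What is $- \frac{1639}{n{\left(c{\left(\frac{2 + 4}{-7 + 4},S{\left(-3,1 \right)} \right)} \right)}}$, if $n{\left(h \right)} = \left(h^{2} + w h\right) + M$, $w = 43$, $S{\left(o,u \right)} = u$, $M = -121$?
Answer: $- \frac{1639}{229} \approx -7.1572$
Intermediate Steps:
$c{\left(m,d \right)} = 8 - d$ ($c{\left(m,d \right)} = 4 - \left(d - 4\right) = 4 - \left(-4 + d\right) = 8 - d$)
$n{\left(h \right)} = -121 + h^{2} + 43 h$ ($n{\left(h \right)} = \left(h^{2} + 43 h\right) - 121 = -121 + h^{2} + 43 h$)
$- \frac{1639}{n{\left(c{\left(\frac{2 + 4}{-7 + 4},S{\left(-3,1 \right)} \right)} \right)}} = - \frac{1639}{-121 + \left(8 - 1\right)^{2} + 43 \left(8 - 1\right)} = - \frac{1639}{-121 + 7^{2} + 43 \cdot 7} = - \frac{1639}{-121 + 49 + 301} = - \frac{1639}{229}$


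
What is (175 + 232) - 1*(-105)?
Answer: 512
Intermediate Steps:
(175 + 232) - 1*(-105) = 407 + 105 = 512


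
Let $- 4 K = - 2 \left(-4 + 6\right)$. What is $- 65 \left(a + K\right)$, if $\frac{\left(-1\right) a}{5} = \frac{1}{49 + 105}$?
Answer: $- \frac{9685}{154} \approx -62.89$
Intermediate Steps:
$a = - \frac{5}{154}$ ($a = - \frac{5}{49 + 105} = - \frac{5}{154} \approx -0.032468$)
$K = 1$ ($K = - \frac{\left(-2\right) \left(-4 + 6\right)}{4} = - \frac{\left(-2\right) 2}{4} = \left(- \frac{1}{4}\right) \left(-4\right) = 1$)
$- 65 \left(a + K\right) = - 65 \left(- \frac{5}{154} + 1\right) = \left(-65\right) \frac{149}{154} = - \frac{9685}{154}$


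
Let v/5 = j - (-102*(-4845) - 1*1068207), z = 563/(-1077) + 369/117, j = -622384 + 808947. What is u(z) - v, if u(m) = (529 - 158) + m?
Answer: -53239171691/14001 ≈ -3.8025e+6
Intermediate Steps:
j = 186563
z = 36838/14001 (z = 563*(-1/1077) + 369*(1/117) = -563/1077 + 41/13 = 36838/14001 ≈ 2.6311)
u(m) = 371 + m
v = 3802900 (v = 5*(186563 - (-102*(-4845) - 1*1068207)) = 5*(186563 - (494190 - 1068207)) = 5*(186563 - 1*(-574017)) = 5*(186563 + 574017) = 5*760580 = 3802900)
u(z) - v = (371 + 36838/14001) - 1*3802900 = 5231209/14001 - 3802900 = -53239171691/14001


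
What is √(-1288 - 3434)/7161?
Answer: I*√4722/7161 ≈ 0.009596*I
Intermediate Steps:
√(-1288 - 3434)/7161 = √(-4722)*(1/7161) = (I*√4722)*(1/7161) = I*√4722/7161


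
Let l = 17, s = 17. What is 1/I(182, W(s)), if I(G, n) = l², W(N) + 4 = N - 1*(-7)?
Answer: 1/289 ≈ 0.0034602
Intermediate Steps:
W(N) = 3 + N (W(N) = -4 + (N - 1*(-7)) = -4 + (N + 7) = -4 + (7 + N) = 3 + N)
I(G, n) = 289 (I(G, n) = 17² = 289)
1/I(182, W(s)) = 1/289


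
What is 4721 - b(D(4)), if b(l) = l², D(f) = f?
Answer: 4705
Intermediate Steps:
4721 - b(D(4)) = 4721 - 1*4² = 4721 - 1*16 = 4721 - 16 = 4705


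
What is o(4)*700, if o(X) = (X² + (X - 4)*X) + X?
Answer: 14000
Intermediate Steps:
o(X) = X + X² + X*(-4 + X) (o(X) = (X² + (-4 + X)*X) + X = (X² + X*(-4 + X)) + X = X + X² + X*(-4 + X))
o(4)*700 = (4*(-3 + 2*4))*700 = (4*(-3 + 8))*700 = (4*5)*700 = 20*700 = 14000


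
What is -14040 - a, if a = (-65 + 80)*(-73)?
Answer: -12945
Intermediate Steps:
a = -1095 (a = 15*(-73) = -1095)
-14040 - a = -14040 - 1*(-1095) = -14040 + 1095 = -12945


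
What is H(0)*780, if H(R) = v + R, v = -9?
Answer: -7020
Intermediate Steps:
H(R) = -9 + R
H(0)*780 = (-9 + 0)*780 = -9*780 = -7020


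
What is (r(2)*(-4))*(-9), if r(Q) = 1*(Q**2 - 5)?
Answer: -36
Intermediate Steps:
r(Q) = -5 + Q**2 (r(Q) = 1*(-5 + Q**2) = -5 + Q**2)
(r(2)*(-4))*(-9) = ((-5 + 2**2)*(-4))*(-9) = ((-5 + 4)*(-4))*(-9) = -1*(-4)*(-9) = 4*(-9) = -36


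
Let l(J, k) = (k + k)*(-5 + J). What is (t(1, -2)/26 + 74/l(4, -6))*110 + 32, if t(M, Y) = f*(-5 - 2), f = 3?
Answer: 24238/39 ≈ 621.49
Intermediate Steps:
t(M, Y) = -21 (t(M, Y) = 3*(-5 - 2) = 3*(-7) = -21)
l(J, k) = 2*k*(-5 + J) (l(J, k) = (2*k)*(-5 + J) = 2*k*(-5 + J))
(t(1, -2)/26 + 74/l(4, -6))*110 + 32 = (-21/26 + 74/((2*(-6)*(-5 + 4))))*110 + 32 = (-21*1/26 + 74/((2*(-6)*(-1))))*110 + 32 = (-21/26 + 74/12)*110 + 32 = (-21/26 + 74*(1/12))*110 + 32 = (-21/26 + 37/6)*110 + 32 = (209/39)*110 + 32 = 22990/39 + 32 = 24238/39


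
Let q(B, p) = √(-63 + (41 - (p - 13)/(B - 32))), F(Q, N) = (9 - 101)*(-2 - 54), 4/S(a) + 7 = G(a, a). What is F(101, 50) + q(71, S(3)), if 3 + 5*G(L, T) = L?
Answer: 5152 + I*√1613703/273 ≈ 5152.0 + 4.6532*I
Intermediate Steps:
G(L, T) = -⅗ + L/5
S(a) = 4/(-38/5 + a/5) (S(a) = 4/(-7 + (-⅗ + a/5)) = 4/(-38/5 + a/5))
F(Q, N) = 5152 (F(Q, N) = -92*(-56) = 5152)
q(B, p) = √(-22 - (-13 + p)/(-32 + B)) (q(B, p) = √(-63 + (41 - (-13 + p)/(-32 + B))) = √(-22 - (-13 + p)/(-32 + B)))
F(101, 50) + q(71, S(3)) = 5152 + √((717 - 20/(-38 + 3) - 22*71)/(-32 + 71)) = 5152 + √((717 - 20/(-35) - 1562)/39) = 5152 + √((717 - 20*(-1)/35 - 1562)/39) = 5152 + √((717 - 1*(-4/7) - 1562)/39) = 5152 + √((717 + 4/7 - 1562)/39) = 5152 + √((1/39)*(-5911/7)) = 5152 + √(-5911/273) = 5152 + I*√1613703/273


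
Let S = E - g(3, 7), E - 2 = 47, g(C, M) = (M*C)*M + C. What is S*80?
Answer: -8080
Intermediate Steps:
g(C, M) = C + C*M² (g(C, M) = (C*M)*M + C = C*M² + C = C + C*M²)
E = 49 (E = 2 + 47 = 49)
S = -101 (S = 49 - 3*(1 + 7²) = 49 - 3*(1 + 49) = 49 - 3*50 = 49 - 1*150 = 49 - 150 = -101)
S*80 = -101*80 = -8080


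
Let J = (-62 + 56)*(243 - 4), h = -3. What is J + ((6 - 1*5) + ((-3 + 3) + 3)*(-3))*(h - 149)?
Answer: -218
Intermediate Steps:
J = -1434 (J = -6*239 = -1434)
J + ((6 - 1*5) + ((-3 + 3) + 3)*(-3))*(h - 149) = -1434 + ((6 - 1*5) + ((-3 + 3) + 3)*(-3))*(-3 - 149) = -1434 + ((6 - 5) + (0 + 3)*(-3))*(-152) = -1434 + (1 + 3*(-3))*(-152) = -1434 + (1 - 9)*(-152) = -1434 - 8*(-152) = -1434 + 1216 = -218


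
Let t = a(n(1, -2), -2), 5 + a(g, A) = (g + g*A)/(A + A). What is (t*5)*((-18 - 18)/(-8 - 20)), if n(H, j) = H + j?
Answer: -135/4 ≈ -33.750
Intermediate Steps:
a(g, A) = -5 + (g + A*g)/(2*A) (a(g, A) = -5 + (g + g*A)/(A + A) = -5 + (g + A*g)/((2*A)) = -5 + (g + A*g)*(1/(2*A)) = -5 + (g + A*g)/(2*A))
t = -21/4 (t = (½)*((1 - 2) - 2*(-10 + (1 - 2)))/(-2) = (½)*(-½)*(-1 - 2*(-10 - 1)) = (½)*(-½)*(-1 - 2*(-11)) = (½)*(-½)*(-1 + 22) = (½)*(-½)*21 = -21/4 ≈ -5.2500)
(t*5)*((-18 - 18)/(-8 - 20)) = (-21/4*5)*((-18 - 18)/(-8 - 20)) = -(-945)/(-28) = -(-945)*(-1)/28 = -105/4*9/7 = -135/4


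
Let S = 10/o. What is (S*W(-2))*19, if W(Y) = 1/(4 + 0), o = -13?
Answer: -95/26 ≈ -3.6538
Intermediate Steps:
W(Y) = 1/4
S = -10/13 (S = 10/(-13) = 10*(-1/13) = -10/13 ≈ -0.76923)
(S*W(-2))*19 = -10/13*1/4*19 = -5/26*19 = -95/26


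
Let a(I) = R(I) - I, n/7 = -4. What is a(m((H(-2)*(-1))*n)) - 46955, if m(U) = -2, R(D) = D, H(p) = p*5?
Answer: -46955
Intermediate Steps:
H(p) = 5*p
n = -28 (n = 7*(-4) = -28)
a(I) = 0 (a(I) = I - I = 0)
a(m((H(-2)*(-1))*n)) - 46955 = 0 - 46955 = -46955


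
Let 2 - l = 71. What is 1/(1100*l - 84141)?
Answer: -1/160041 ≈ -6.2484e-6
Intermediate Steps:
l = -69 (l = 2 - 1*71 = 2 - 71 = -69)
1/(1100*l - 84141) = 1/(1100*(-69) - 84141) = 1/(-75900 - 84141) = 1/(-160041) = -1/160041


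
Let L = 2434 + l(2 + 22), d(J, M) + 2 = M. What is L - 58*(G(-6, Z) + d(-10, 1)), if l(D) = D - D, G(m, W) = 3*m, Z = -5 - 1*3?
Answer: 3536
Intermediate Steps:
d(J, M) = -2 + M
Z = -8 (Z = -5 - 3 = -8)
l(D) = 0
L = 2434 (L = 2434 + 0 = 2434)
L - 58*(G(-6, Z) + d(-10, 1)) = 2434 - 58*(3*(-6) + (-2 + 1)) = 2434 - 58*(-18 - 1) = 2434 - 58*(-19) = 2434 - 1*(-1102) = 2434 + 1102 = 3536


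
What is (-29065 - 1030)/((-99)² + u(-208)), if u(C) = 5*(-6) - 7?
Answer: -30095/9764 ≈ -3.0822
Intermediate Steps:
u(C) = -37 (u(C) = -30 - 7 = -37)
(-29065 - 1030)/((-99)² + u(-208)) = (-29065 - 1030)/((-99)² - 37) = -30095/(9801 - 37) = -30095/9764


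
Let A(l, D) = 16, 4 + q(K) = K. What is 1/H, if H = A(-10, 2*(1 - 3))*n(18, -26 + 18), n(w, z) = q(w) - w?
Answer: -1/64 ≈ -0.015625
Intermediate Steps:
q(K) = -4 + K
n(w, z) = -4 (n(w, z) = (-4 + w) - w = -4)
H = -64 (H = 16*(-4) = -64)
1/H = 1/(-64) = -1/64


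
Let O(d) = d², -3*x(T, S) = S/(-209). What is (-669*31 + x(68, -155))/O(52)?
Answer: -3250877/423852 ≈ -7.6698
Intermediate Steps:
x(T, S) = S/627 (x(T, S) = -S/(3*(-209)) = -S*(-1)/(3*209) = -(-1)*S/627 = S/627)
(-669*31 + x(68, -155))/O(52) = (-669*31 + (1/627)*(-155))/(52²) = (-20739 - 155/627)/2704 = -13003508/627*1/2704 = -3250877/423852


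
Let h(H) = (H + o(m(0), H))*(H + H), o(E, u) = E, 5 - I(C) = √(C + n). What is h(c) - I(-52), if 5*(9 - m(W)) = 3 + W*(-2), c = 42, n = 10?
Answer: 21143/5 + I*√42 ≈ 4228.6 + 6.4807*I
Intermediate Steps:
m(W) = 42/5 + 2*W/5 (m(W) = 9 - (3 + W*(-2))/5 = 9 - (3 - 2*W)/5 = 9 + (-⅗ + 2*W/5) = 42/5 + 2*W/5)
I(C) = 5 - √(10 + C) (I(C) = 5 - √(C + 10) = 5 - √(10 + C))
h(H) = 2*H*(42/5 + H) (h(H) = (H + (42/5 + (⅖)*0))*(H + H) = (H + (42/5 + 0))*(2*H) = (H + 42/5)*(2*H) = (42/5 + H)*(2*H) = 2*H*(42/5 + H))
h(c) - I(-52) = (⅖)*42*(42 + 5*42) - (5 - √(10 - 52)) = (⅖)*42*(42 + 210) - (5 - √(-42)) = (⅖)*42*252 - (5 - I*√42) = 21168/5 - (5 - I*√42) = 21168/5 + (-5 + I*√42) = 21143/5 + I*√42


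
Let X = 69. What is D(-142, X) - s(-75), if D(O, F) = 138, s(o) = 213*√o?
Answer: 138 - 1065*I*√3 ≈ 138.0 - 1844.6*I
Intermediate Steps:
D(-142, X) - s(-75) = 138 - 213*√(-75) = 138 - 213*5*I*√3 = 138 - 1065*I*√3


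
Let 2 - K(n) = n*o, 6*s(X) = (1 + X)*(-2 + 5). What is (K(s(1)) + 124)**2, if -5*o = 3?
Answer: 400689/25 ≈ 16028.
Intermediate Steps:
o = -3/5 (o = -1/5*3 = -3/5 ≈ -0.60000)
s(X) = 1/2 + X/2 (s(X) = ((1 + X)*(-2 + 5))/6 = ((1 + X)*3)/6 = (3 + 3*X)/6 = 1/2 + X/2)
K(n) = 2 + 3*n/5 (K(n) = 2 - n*(-3)/5 = 2 - (-3)*n/5 = 2 + 3*n/5)
(K(s(1)) + 124)**2 = ((2 + 3*(1/2 + (1/2)*1)/5) + 124)**2 = ((2 + 3*(1/2 + 1/2)/5) + 124)**2 = ((2 + (3/5)*1) + 124)**2 = ((2 + 3/5) + 124)**2 = (13/5 + 124)**2 = (633/5)**2 = 400689/25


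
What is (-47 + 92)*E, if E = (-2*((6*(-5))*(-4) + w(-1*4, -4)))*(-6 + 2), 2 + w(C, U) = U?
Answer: 41040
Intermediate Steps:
w(C, U) = -2 + U
E = 912 (E = (-2*((6*(-5))*(-4) + (-2 - 4)))*(-6 + 2) = -2*(-30*(-4) - 6)*(-4) = -2*(120 - 6)*(-4) = -2*114*(-4) = -228*(-4) = 912)
(-47 + 92)*E = (-47 + 92)*912 = 45*912 = 41040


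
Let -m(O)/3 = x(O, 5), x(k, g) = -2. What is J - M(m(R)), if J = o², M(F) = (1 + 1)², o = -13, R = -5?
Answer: 165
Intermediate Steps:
m(O) = 6 (m(O) = -3*(-2) = 6)
M(F) = 4 (M(F) = 2² = 4)
J = 169 (J = (-13)² = 169)
J - M(m(R)) = 169 - 1*4 = 169 - 4 = 165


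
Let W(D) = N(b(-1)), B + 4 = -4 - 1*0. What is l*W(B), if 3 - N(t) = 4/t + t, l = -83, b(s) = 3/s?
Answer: -1826/3 ≈ -608.67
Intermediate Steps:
B = -8 (B = -4 + (-4 - 1*0) = -4 + (-4 + 0) = -4 - 4 = -8)
N(t) = 3 - t - 4/t (N(t) = 3 - (4/t + t) = 3 - (t + 4/t) = 3 + (-t - 4/t) = 3 - t - 4/t)
W(D) = 22/3 (W(D) = 3 - 3/(-1) - 4/(3/(-1)) = 3 - 3*(-1) - 4/(3*(-1)) = 3 - 1*(-3) - 4/(-3) = 3 + 3 - 4*(-⅓) = 3 + 3 + 4/3 = 22/3)
l*W(B) = -83*22/3 = -1826/3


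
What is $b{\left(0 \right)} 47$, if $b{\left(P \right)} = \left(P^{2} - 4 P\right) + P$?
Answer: $0$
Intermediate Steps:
$b{\left(P \right)} = P^{2} - 3 P$
$b{\left(0 \right)} 47 = 0 \left(-3 + 0\right) 47 = 0 \left(-3\right) 47 = 0 \cdot 47 = 0$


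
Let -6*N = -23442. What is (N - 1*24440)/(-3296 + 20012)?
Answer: -20533/16716 ≈ -1.2283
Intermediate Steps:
N = 3907 (N = -⅙*(-23442) = 3907)
(N - 1*24440)/(-3296 + 20012) = (3907 - 1*24440)/(-3296 + 20012) = (3907 - 24440)/16716 = -20533*1/16716 = -20533/16716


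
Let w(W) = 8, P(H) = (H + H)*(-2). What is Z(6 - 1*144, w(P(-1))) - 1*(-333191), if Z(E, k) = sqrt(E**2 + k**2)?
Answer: 333191 + 2*sqrt(4777) ≈ 3.3333e+5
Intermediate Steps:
P(H) = -4*H (P(H) = (2*H)*(-2) = -4*H)
Z(6 - 1*144, w(P(-1))) - 1*(-333191) = sqrt((6 - 1*144)**2 + 8**2) - 1*(-333191) = sqrt((6 - 144)**2 + 64) + 333191 = sqrt((-138)**2 + 64) + 333191 = sqrt(19044 + 64) + 333191 = sqrt(19108) + 333191 = 2*sqrt(4777) + 333191 = 333191 + 2*sqrt(4777)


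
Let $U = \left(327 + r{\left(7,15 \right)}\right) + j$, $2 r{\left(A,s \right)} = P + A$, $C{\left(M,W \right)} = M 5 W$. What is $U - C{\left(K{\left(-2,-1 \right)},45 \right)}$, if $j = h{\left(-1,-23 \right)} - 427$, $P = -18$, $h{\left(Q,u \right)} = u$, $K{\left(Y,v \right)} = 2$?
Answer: $- \frac{1157}{2} \approx -578.5$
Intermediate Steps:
$C{\left(M,W \right)} = 5 M W$
$r{\left(A,s \right)} = -9 + \frac{A}{2}$ ($r{\left(A,s \right)} = \frac{-18 + A}{2} = -9 + \frac{A}{2}$)
$j = -450$ ($j = -23 - 427 = -450$)
$U = - \frac{257}{2}$ ($U = \left(327 + \left(-9 + \frac{1}{2} \cdot 7\right)\right) - 450 = \left(327 + \left(-9 + \frac{7}{2}\right)\right) - 450 = \left(327 - \frac{11}{2}\right) - 450 = \frac{643}{2} - 450 = - \frac{257}{2} \approx -128.5$)
$U - C{\left(K{\left(-2,-1 \right)},45 \right)} = - \frac{257}{2} - 5 \cdot 2 \cdot 45 = - \frac{257}{2} - 450 = - \frac{1157}{2}$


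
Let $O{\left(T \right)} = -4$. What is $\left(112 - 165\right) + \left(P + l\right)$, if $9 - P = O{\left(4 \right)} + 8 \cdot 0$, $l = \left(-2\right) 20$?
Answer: $-80$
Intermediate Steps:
$l = -40$
$P = 13$ ($P = 9 - \left(-4 + 8 \cdot 0\right) = 9 - \left(-4 + 0\right) = 9 - -4 = 9 + 4 = 13$)
$\left(112 - 165\right) + \left(P + l\right) = \left(112 - 165\right) + \left(13 - 40\right) = \left(112 - 165\right) - 27 = -53 - 27 = -80$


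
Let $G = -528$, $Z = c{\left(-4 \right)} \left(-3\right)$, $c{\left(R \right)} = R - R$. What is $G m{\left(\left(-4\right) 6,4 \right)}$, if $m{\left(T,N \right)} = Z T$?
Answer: $0$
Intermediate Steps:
$c{\left(R \right)} = 0$
$Z = 0$ ($Z = 0 \left(-3\right) = 0$)
$m{\left(T,N \right)} = 0$ ($m{\left(T,N \right)} = 0 T = 0$)
$G m{\left(\left(-4\right) 6,4 \right)} = \left(-528\right) 0 = 0$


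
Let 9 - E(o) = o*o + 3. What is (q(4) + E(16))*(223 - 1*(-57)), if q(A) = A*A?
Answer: -65520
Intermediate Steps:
E(o) = 6 - o² (E(o) = 9 - (o*o + 3) = 9 - (o² + 3) = 9 - (3 + o²) = 9 + (-3 - o²) = 6 - o²)
q(A) = A²
(q(4) + E(16))*(223 - 1*(-57)) = (4² + (6 - 1*16²))*(223 - 1*(-57)) = (16 + (6 - 1*256))*(223 + 57) = (16 + (6 - 256))*280 = (16 - 250)*280 = -234*280 = -65520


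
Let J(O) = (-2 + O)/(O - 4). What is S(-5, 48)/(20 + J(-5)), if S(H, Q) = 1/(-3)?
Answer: -3/187 ≈ -0.016043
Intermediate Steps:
S(H, Q) = -1/3
J(O) = (-2 + O)/(-4 + O)
S(-5, 48)/(20 + J(-5)) = -1/3/(20 + (-2 - 5)/(-4 - 5)) = -1/3/(20 - 7/(-9)) = -1/3/(20 - 1/9*(-7)) = -1/3/(20 + 7/9) = -1/3/(187/9) = (9/187)*(-1/3) = -3/187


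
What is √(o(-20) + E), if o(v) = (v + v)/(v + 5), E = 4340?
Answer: 2*√9771/3 ≈ 65.899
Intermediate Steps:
o(v) = 2*v/(5 + v) (o(v) = (2*v)/(5 + v) = 2*v/(5 + v))
√(o(-20) + E) = √(2*(-20)/(5 - 20) + 4340) = √(2*(-20)/(-15) + 4340) = √(2*(-20)*(-1/15) + 4340) = √(8/3 + 4340) = √(13028/3) = 2*√9771/3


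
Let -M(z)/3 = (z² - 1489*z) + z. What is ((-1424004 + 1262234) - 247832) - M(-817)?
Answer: 5239953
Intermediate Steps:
M(z) = -3*z² + 4464*z (M(z) = -3*((z² - 1489*z) + z) = -3*(z² - 1488*z) = -3*z² + 4464*z)
((-1424004 + 1262234) - 247832) - M(-817) = ((-1424004 + 1262234) - 247832) - 3*(-817)*(1488 - 1*(-817)) = (-161770 - 247832) - 3*(-817)*(1488 + 817) = -409602 - 3*(-817)*2305 = -409602 - 1*(-5649555) = -409602 + 5649555 = 5239953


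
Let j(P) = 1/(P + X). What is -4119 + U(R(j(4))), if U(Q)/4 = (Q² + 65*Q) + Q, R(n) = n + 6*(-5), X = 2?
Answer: -75914/9 ≈ -8434.9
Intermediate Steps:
j(P) = 1/(2 + P) (j(P) = 1/(P + 2) = 1/(2 + P))
R(n) = -30 + n (R(n) = n - 30 = -30 + n)
U(Q) = 4*Q² + 264*Q (U(Q) = 4*((Q² + 65*Q) + Q) = 4*(Q² + 66*Q) = 4*Q² + 264*Q)
-4119 + U(R(j(4))) = -4119 + 4*(-30 + 1/(2 + 4))*(66 + (-30 + 1/(2 + 4))) = -4119 + 4*(-30 + 1/6)*(66 + (-30 + 1/6)) = -4119 + 4*(-30 + ⅙)*(66 + (-30 + ⅙)) = -4119 + 4*(-179/6)*(66 - 179/6) = -4119 + 4*(-179/6)*(217/6) = -4119 - 38843/9 = -75914/9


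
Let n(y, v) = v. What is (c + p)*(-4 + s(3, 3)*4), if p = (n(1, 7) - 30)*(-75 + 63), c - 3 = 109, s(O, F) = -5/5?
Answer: -3104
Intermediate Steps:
s(O, F) = -1 (s(O, F) = -5*1/5 = -1)
c = 112 (c = 3 + 109 = 112)
p = 276 (p = (7 - 30)*(-75 + 63) = -23*(-12) = 276)
(c + p)*(-4 + s(3, 3)*4) = (112 + 276)*(-4 - 1*4) = 388*(-4 - 4) = 388*(-8) = -3104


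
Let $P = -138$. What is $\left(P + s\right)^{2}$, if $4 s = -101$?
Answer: $\frac{426409}{16} \approx 26651.0$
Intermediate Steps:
$s = - \frac{101}{4}$ ($s = \frac{1}{4} \left(-101\right) = - \frac{101}{4} \approx -25.25$)
$\left(P + s\right)^{2} = \left(-138 - \frac{101}{4}\right)^{2} = \left(- \frac{653}{4}\right)^{2} = \frac{426409}{16}$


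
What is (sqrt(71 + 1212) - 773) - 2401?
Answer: -3174 + sqrt(1283) ≈ -3138.2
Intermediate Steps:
(sqrt(71 + 1212) - 773) - 2401 = (sqrt(1283) - 773) - 2401 = (-773 + sqrt(1283)) - 2401 = -3174 + sqrt(1283)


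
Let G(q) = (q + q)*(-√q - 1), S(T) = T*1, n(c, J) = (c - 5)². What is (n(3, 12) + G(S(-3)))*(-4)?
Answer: -40 - 24*I*√3 ≈ -40.0 - 41.569*I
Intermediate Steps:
n(c, J) = (-5 + c)²
S(T) = T
G(q) = 2*q*(-1 - √q) (G(q) = (2*q)*(-1 - √q) = 2*q*(-1 - √q))
(n(3, 12) + G(S(-3)))*(-4) = ((-5 + 3)² + (-2*(-3) - (-6)*I*√3))*(-4) = ((-2)² + (6 - (-6)*I*√3))*(-4) = (4 + (6 + 6*I*√3))*(-4) = (10 + 6*I*√3)*(-4) = -40 - 24*I*√3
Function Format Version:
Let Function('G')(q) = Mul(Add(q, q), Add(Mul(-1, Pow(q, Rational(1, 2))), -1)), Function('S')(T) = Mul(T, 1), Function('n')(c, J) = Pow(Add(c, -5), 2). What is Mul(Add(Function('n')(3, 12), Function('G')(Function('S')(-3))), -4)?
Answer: Add(-40, Mul(-24, I, Pow(3, Rational(1, 2)))) ≈ Add(-40.000, Mul(-41.569, I))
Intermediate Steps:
Function('n')(c, J) = Pow(Add(-5, c), 2)
Function('S')(T) = T
Function('G')(q) = Mul(2, q, Add(-1, Mul(-1, Pow(q, Rational(1, 2))))) (Function('G')(q) = Mul(Mul(2, q), Add(-1, Mul(-1, Pow(q, Rational(1, 2))))) = Mul(2, q, Add(-1, Mul(-1, Pow(q, Rational(1, 2))))))
Mul(Add(Function('n')(3, 12), Function('G')(Function('S')(-3))), -4) = Mul(Add(Pow(Add(-5, 3), 2), Add(Mul(-2, -3), Mul(-2, Pow(-3, Rational(3, 2))))), -4) = Mul(Add(Pow(-2, 2), Add(6, Mul(-2, Mul(-3, I, Pow(3, Rational(1, 2)))))), -4) = Mul(Add(4, Add(6, Mul(6, I, Pow(3, Rational(1, 2))))), -4) = Mul(Add(10, Mul(6, I, Pow(3, Rational(1, 2)))), -4) = Add(-40, Mul(-24, I, Pow(3, Rational(1, 2))))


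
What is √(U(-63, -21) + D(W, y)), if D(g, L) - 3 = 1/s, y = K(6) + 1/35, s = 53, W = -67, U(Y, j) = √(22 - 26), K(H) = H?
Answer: √(8480 + 5618*I)/53 ≈ 1.8221 + 0.54882*I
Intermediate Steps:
U(Y, j) = 2*I (U(Y, j) = √(-4) = 2*I)
y = 211/35 (y = 6 + 1/35 = 211/35 ≈ 6.0286)
D(g, L) = 160/53 (D(g, L) = 3 + 1/53 = 160/53)
√(U(-63, -21) + D(W, y)) = √(2*I + 160/53) = √(160/53 + 2*I)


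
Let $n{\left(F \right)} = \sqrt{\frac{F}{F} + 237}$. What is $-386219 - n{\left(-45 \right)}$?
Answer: $-386219 - \sqrt{238} \approx -3.8623 \cdot 10^{5}$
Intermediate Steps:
$n{\left(F \right)} = \sqrt{238}$ ($n{\left(F \right)} = \sqrt{1 + 237} = \sqrt{238}$)
$-386219 - n{\left(-45 \right)} = -386219 - \sqrt{238}$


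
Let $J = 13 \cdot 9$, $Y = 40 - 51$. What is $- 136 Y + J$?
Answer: $1613$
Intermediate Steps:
$Y = -11$ ($Y = 40 - 51 = -11$)
$J = 117$
$- 136 Y + J = \left(-136\right) \left(-11\right) + 117 = 1496 + 117 = 1613$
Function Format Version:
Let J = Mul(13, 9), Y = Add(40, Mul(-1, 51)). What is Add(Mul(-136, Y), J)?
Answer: 1613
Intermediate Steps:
Y = -11 (Y = Add(40, -51) = -11)
J = 117
Add(Mul(-136, Y), J) = Add(Mul(-136, -11), 117) = Add(1496, 117) = 1613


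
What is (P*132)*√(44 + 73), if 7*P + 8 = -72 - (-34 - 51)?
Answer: 1980*√13/7 ≈ 1019.9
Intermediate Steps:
P = 5/7 (P = -8/7 + (-72 - (-34 - 51))/7 = -8/7 + (-72 - 1*(-85))/7 = -8/7 + (-72 + 85)/7 = -8/7 + (⅐)*13 = -8/7 + 13/7 = 5/7 ≈ 0.71429)
(P*132)*√(44 + 73) = ((5/7)*132)*√(44 + 73) = 660*√117/7 = 660*(3*√13)/7 = 1980*√13/7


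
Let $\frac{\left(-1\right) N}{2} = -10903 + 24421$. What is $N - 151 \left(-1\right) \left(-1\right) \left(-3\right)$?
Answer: $-26583$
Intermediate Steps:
$N = -27036$ ($N = - 2 \left(-10903 + 24421\right) = \left(-2\right) 13518 = -27036$)
$N - 151 \left(-1\right) \left(-1\right) \left(-3\right) = -27036 - 151 \left(-1\right) \left(-1\right) \left(-3\right) = -27036 - 151 \cdot 1 \left(-3\right) = -27036 - 151 \left(-3\right) = -27036 - -453 = -27036 + 453 = -26583$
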